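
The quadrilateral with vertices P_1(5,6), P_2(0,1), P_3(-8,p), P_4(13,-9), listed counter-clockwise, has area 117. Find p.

-2

Write out the shoelace sum; only the two edges meeting at P_3 involve p:
2·Area = [(0·p − (-8)·1) + ((-8)·(-9) − 13·p)] + 128
       = -13·p + 208 = 234
⇒ p = -2.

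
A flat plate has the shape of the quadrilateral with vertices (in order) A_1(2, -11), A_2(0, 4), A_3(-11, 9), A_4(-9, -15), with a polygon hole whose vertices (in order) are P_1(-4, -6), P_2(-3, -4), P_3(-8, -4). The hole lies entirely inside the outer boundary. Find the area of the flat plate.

Outer boundary:
Apply Gauss's area formula: 2A = Σ (x_i·y_{i+1} − x_{i+1}·y_i), indices taken mod 4.
A_1→A_2: (2)(4) − (0)(-11) = 8
A_2→A_3: (0)(9) − (-11)(4) = 44
A_3→A_4: (-11)(-15) − (-9)(9) = 246
A_4→A_1: (-9)(-11) − (2)(-15) = 129
Σ = 427
Area = |Σ|/2 = 213.5.
Hole:
Apply the surveyor's formula: 2A = Σ (x_i·y_{i+1} − x_{i+1}·y_i), indices taken mod 3.
Cross-terms: -2, -20, 32  ⇒  Σ = 10
Area = |Σ|/2 = 5.
Net area = 213.5 − 5 = 208.5.

208.5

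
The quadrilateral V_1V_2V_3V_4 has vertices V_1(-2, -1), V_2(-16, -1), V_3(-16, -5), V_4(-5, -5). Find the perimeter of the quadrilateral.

|V_1V_2| = √((-14)² + (0)²) = √196 = 14
|V_2V_3| = √((0)² + (-4)²) = √16 = 4
|V_3V_4| = √((11)² + (0)²) = √121 = 11
|V_4V_1| = √((3)² + (4)²) = √25 = 5
Perimeter = 14 + 4 + 11 + 5 = 34.

34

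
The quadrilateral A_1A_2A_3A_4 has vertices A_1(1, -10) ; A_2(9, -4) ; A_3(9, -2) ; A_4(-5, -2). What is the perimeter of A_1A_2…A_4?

|A_1A_2| = √((8)² + (6)²) = √100 = 10
|A_2A_3| = √((0)² + (2)²) = √4 = 2
|A_3A_4| = √((-14)² + (0)²) = √196 = 14
|A_4A_1| = √((6)² + (-8)²) = √100 = 10
Perimeter = 10 + 2 + 14 + 10 = 36.

36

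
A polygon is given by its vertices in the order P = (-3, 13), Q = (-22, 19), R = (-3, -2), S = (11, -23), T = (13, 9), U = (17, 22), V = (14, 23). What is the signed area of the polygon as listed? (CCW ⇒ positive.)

Apply the surveyor's formula: 2A = Σ (x_i·y_{i+1} − x_{i+1}·y_i), indices taken mod 7.
Σ = (229) + (101) + (91) + (398) + (133) + (83) + (251) = 1286
Signed area = Σ/2 = 643 (positive ⇒ counter-clockwise traversal).

643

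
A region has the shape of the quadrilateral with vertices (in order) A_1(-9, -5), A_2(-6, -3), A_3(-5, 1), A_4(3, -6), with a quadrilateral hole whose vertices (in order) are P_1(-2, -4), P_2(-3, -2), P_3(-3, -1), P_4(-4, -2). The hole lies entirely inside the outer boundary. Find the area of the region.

Outer boundary:
A_1→A_2: (-9)(-3) − (-6)(-5) = -3
A_2→A_3: (-6)(1) − (-5)(-3) = -21
A_3→A_4: (-5)(-6) − (3)(1) = 27
A_4→A_1: (3)(-5) − (-9)(-6) = -69
Σ = -66
Area = |Σ|/2 = 33.
Hole:
Apply the shoelace formula: 2A = Σ (x_i·y_{i+1} − x_{i+1}·y_i), indices taken mod 4.
Σ = (-8) + (-3) + (2) + (12) = 3
Area = |Σ|/2 = 1.5.
Net area = 33 − 1.5 = 31.5.

31.5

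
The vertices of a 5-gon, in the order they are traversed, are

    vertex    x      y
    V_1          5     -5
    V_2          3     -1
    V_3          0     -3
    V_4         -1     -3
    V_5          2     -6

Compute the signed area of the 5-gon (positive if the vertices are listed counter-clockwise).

Apply the shoelace formula: 2A = Σ (x_i·y_{i+1} − x_{i+1}·y_i), indices taken mod 5.
Σ = (10) + (-9) + (-3) + (12) + (20) = 30
Signed area = Σ/2 = 15 (positive ⇒ counter-clockwise traversal).

15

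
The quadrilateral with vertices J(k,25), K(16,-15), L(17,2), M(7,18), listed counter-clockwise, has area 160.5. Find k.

The doubled signed area Σ (x_i y_{i+1} − x_{i+1} y_i) is linear in k.
With k=0 it equals 354; the coefficient of k is -33 (from the two edges through J).
So -33·k + 354 = 2·160.5 = 321 ⇒ k = 1.

1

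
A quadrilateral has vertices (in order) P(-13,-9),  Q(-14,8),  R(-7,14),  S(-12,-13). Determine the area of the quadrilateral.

Cross-terms: -230, -140, 259, -61  ⇒  Σ = -172
Area = |Σ|/2 = 86.

86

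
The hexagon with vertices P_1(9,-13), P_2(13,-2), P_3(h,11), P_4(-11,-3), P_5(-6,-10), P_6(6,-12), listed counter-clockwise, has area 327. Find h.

Write out the shoelace sum; only the two edges meeting at P_3 involve h:
2·Area = [(13·11 − h·(-2)) + (h·(-3) − (-11)·11)] + 405
       = -1·h + 669 = 654
⇒ h = 15.

15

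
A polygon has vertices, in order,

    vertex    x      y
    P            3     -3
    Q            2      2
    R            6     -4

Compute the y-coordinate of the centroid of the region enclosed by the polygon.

-5/3

Apply the shoelace formula. First the cross-terms c_i = x_i·y_{i+1} − x_{i+1}·y_i:
  12, -20, -6  ⇒  2A = -14, A = -7.
Then Σ (y_i + y_{i+1})·c_i = 70, so ȳ = 70 / (6·(-7)) = -5/3.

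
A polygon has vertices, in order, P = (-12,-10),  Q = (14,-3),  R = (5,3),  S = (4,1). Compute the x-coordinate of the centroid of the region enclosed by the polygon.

Apply the shoelace formula. First the cross-terms c_i = x_i·y_{i+1} − x_{i+1}·y_i:
  176, 57, -7, -28  ⇒  2A = 198, A = 99.
Then Σ (x_i + x_{i+1})·c_i = 1596, so x̄ = 1596 / (6·99) = 266/99.

266/99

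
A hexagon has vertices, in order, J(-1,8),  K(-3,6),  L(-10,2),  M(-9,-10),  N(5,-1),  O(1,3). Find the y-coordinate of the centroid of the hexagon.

Apply Gauss's area formula. First the cross-terms c_i = x_i·y_{i+1} − x_{i+1}·y_i:
  18, 54, 118, 59, 16, 11  ⇒  2A = 276, A = 138.
Then Σ (y_i + y_{i+1})·c_i = -756, so ȳ = -756 / (6·138) = -21/23.

-21/23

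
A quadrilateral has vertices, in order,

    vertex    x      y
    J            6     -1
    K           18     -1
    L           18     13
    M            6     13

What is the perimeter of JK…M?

|JK| = √((12)² + (0)²) = √144 = 12
|KL| = √((0)² + (14)²) = √196 = 14
|LM| = √((-12)² + (0)²) = √144 = 12
|MJ| = √((0)² + (-14)²) = √196 = 14
Perimeter = 12 + 14 + 12 + 14 = 52.

52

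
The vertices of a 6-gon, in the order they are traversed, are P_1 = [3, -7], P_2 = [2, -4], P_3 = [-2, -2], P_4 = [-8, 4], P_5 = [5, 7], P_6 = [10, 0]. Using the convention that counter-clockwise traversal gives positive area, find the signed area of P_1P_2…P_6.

-125

Σ = (2) + (-12) + (-24) + (-76) + (-70) + (-70) = -250
Signed area = Σ/2 = -125 (negative ⇒ clockwise traversal).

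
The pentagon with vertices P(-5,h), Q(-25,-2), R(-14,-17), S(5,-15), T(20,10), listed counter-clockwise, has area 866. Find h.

14

The doubled signed area Σ (x_i y_{i+1} − x_{i+1} y_i) is linear in h.
With h=0 it equals 1102; the coefficient of h is 45 (from the two edges through P).
So 45·h + 1102 = 2·866 = 1732 ⇒ h = 14.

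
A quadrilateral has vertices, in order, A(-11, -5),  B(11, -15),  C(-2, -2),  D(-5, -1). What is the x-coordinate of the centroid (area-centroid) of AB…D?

-106/87

Apply the shoelace formula. First the cross-terms c_i = x_i·y_{i+1} − x_{i+1}·y_i:
  220, -52, -8, 14  ⇒  2A = 174, A = 87.
Then Σ (x_i + x_{i+1})·c_i = -636, so x̄ = -636 / (6·87) = -106/87.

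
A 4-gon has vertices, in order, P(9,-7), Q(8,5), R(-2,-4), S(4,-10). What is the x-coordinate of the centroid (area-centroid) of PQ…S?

821/177

Apply the shoelace (surveyor's) formula. First the cross-terms c_i = x_i·y_{i+1} − x_{i+1}·y_i:
  101, -22, 36, 62  ⇒  2A = 177, A = 88.5.
Then Σ (x_i + x_{i+1})·c_i = 2463, so x̄ = 2463 / (6·88.5) = 821/177.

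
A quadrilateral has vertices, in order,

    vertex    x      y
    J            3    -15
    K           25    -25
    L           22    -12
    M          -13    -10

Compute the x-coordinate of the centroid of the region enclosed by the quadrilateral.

Apply the surveyor's formula. First the cross-terms c_i = x_i·y_{i+1} − x_{i+1}·y_i:
  300, 250, -376, 225  ⇒  2A = 399, A = 199.5.
Then Σ (x_i + x_{i+1})·c_i = 14516, so x̄ = 14516 / (6·199.5) = 764/63.

764/63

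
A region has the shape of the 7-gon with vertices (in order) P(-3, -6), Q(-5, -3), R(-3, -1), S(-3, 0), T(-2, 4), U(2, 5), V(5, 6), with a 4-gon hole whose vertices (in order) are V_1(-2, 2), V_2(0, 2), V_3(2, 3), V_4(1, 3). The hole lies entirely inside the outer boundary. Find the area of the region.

40

Outer boundary:
Apply Gauss's area formula: 2A = Σ (x_i·y_{i+1} − x_{i+1}·y_i), indices taken mod 7.
Σ = (-21) + (-4) + (-3) + (-12) + (-18) + (-13) + (-12) = -83
Area = |Σ|/2 = 41.5.
Hole:
Apply the shoelace formula: 2A = Σ (x_i·y_{i+1} − x_{i+1}·y_i), indices taken mod 4.
Σ = (-4) + (-4) + (3) + (8) = 3
Area = |Σ|/2 = 1.5.
Net area = 41.5 − 1.5 = 40.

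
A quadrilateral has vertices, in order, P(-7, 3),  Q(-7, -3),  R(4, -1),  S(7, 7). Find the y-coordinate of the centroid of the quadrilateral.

Apply Gauss's area formula. First the cross-terms c_i = x_i·y_{i+1} − x_{i+1}·y_i:
  42, 19, 35, 70  ⇒  2A = 166, A = 83.
Then Σ (y_i + y_{i+1})·c_i = 834, so ȳ = 834 / (6·83) = 139/83.

139/83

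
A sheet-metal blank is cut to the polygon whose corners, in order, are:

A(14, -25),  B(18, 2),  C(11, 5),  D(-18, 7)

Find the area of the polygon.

532.5

Apply the surveyor's formula: 2A = Σ (x_i·y_{i+1} − x_{i+1}·y_i), indices taken mod 4.
A→B: (14)(2) − (18)(-25) = 478
B→C: (18)(5) − (11)(2) = 68
C→D: (11)(7) − (-18)(5) = 167
D→A: (-18)(-25) − (14)(7) = 352
Σ = 1065
Area = |Σ|/2 = 532.5.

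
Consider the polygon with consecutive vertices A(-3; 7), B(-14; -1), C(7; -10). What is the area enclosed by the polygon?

133.5

Apply the shoelace (surveyor's) formula: 2A = Σ (x_i·y_{i+1} − x_{i+1}·y_i), indices taken mod 3.
Σ = (101) + (147) + (19) = 267
Area = |Σ|/2 = 133.5.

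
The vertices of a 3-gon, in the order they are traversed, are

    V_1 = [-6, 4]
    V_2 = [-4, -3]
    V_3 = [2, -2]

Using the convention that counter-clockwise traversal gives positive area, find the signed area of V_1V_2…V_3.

Apply Gauss's area formula: 2A = Σ (x_i·y_{i+1} − x_{i+1}·y_i), indices taken mod 3.
V_1→V_2: (-6)(-3) − (-4)(4) = 34
V_2→V_3: (-4)(-2) − (2)(-3) = 14
V_3→V_1: (2)(4) − (-6)(-2) = -4
Σ = 44
Signed area = Σ/2 = 22 (positive ⇒ counter-clockwise traversal).

22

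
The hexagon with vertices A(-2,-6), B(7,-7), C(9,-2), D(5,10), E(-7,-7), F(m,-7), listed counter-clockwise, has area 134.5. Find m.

The doubled signed area Σ (x_i y_{i+1} − x_{i+1} y_i) is linear in m.
With m=0 it equals 275; the coefficient of m is 1 (from the two edges through F).
So 1·m + 275 = 2·134.5 = 269 ⇒ m = -6.

-6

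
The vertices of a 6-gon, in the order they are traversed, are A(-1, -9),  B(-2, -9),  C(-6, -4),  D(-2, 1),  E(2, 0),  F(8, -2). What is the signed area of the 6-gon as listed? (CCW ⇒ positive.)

-74.5

A→B: (-1)(-9) − (-2)(-9) = -9
B→C: (-2)(-4) − (-6)(-9) = -46
C→D: (-6)(1) − (-2)(-4) = -14
D→E: (-2)(0) − (2)(1) = -2
E→F: (2)(-2) − (8)(0) = -4
F→A: (8)(-9) − (-1)(-2) = -74
Σ = -149
Signed area = Σ/2 = -74.5 (negative ⇒ clockwise traversal).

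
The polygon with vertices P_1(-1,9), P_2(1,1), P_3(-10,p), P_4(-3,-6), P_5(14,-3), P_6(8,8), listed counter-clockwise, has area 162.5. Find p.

The doubled signed area Σ (x_i y_{i+1} − x_{i+1} y_i) is linear in p.
With p=0 it equals 369; the coefficient of p is 4 (from the two edges through P_3).
So 4·p + 369 = 2·162.5 = 325 ⇒ p = -11.

-11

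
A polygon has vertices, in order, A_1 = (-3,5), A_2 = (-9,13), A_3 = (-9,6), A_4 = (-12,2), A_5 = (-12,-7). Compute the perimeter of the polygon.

46

|A_1A_2| = √((-6)² + (8)²) = √100 = 10
|A_2A_3| = √((0)² + (-7)²) = √49 = 7
|A_3A_4| = √((-3)² + (-4)²) = √25 = 5
|A_4A_5| = √((0)² + (-9)²) = √81 = 9
|A_5A_1| = √((9)² + (12)²) = √225 = 15
Perimeter = 10 + 7 + 5 + 9 + 15 = 46.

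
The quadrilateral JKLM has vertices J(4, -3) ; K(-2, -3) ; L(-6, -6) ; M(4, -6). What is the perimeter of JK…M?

24

|JK| = √((-6)² + (0)²) = √36 = 6
|KL| = √((-4)² + (-3)²) = √25 = 5
|LM| = √((10)² + (0)²) = √100 = 10
|MJ| = √((0)² + (3)²) = √9 = 3
Perimeter = 6 + 5 + 10 + 3 = 24.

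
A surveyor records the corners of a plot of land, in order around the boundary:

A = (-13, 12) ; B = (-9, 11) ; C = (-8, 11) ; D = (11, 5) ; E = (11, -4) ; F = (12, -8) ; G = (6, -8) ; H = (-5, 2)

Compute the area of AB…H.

Apply the shoelace (surveyor's) formula: 2A = Σ (x_i·y_{i+1} − x_{i+1}·y_i), indices taken mod 8.
Σ = (-35) + (-11) + (-161) + (-99) + (-40) + (-48) + (-28) + (-34) = -456
Area = |Σ|/2 = 228.

228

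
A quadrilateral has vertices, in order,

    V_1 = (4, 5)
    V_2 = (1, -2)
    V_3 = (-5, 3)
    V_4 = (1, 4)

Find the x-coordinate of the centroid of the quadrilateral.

0

Apply Gauss's area formula. First the cross-terms c_i = x_i·y_{i+1} − x_{i+1}·y_i:
  -13, -7, -23, -11  ⇒  2A = -54, A = -27.
Then Σ (x_i + x_{i+1})·c_i = 0, so x̄ = 0 / (6·(-27)) = 0.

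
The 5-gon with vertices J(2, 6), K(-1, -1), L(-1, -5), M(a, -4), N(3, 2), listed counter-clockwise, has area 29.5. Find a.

Write out the shoelace sum; only the two edges meeting at M involve a:
2·Area = [((-1)·(-4) − a·(-5)) + (a·2 − 3·(-4))] + 22
       = 7·a + 38 = 59
⇒ a = 3.

3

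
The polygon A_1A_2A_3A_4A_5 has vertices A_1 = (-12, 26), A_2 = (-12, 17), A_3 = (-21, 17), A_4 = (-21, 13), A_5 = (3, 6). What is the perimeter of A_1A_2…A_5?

|A_1A_2| = √((0)² + (-9)²) = √81 = 9
|A_2A_3| = √((-9)² + (0)²) = √81 = 9
|A_3A_4| = √((0)² + (-4)²) = √16 = 4
|A_4A_5| = √((24)² + (-7)²) = √625 = 25
|A_5A_1| = √((-15)² + (20)²) = √625 = 25
Perimeter = 9 + 9 + 4 + 25 + 25 = 72.

72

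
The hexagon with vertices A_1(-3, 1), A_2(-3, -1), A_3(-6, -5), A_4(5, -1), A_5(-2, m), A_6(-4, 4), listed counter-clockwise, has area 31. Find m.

2

The doubled signed area Σ (x_i y_{i+1} − x_{i+1} y_i) is linear in m.
With m=0 it equals 44; the coefficient of m is 9 (from the two edges through A_5).
So 9·m + 44 = 2·31 = 62 ⇒ m = 2.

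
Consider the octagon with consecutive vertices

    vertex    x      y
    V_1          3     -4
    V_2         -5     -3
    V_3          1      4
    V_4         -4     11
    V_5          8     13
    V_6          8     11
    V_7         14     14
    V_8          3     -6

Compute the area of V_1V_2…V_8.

168.5

Σ = (-29) + (-17) + (27) + (-140) + (-16) + (-42) + (-126) + (6) = -337
Area = |Σ|/2 = 168.5.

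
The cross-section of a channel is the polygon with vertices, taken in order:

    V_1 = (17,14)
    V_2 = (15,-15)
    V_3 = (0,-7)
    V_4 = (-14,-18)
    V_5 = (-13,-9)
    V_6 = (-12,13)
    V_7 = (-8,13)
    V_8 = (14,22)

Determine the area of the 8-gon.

820.5

Apply the shoelace (surveyor's) formula: 2A = Σ (x_i·y_{i+1} − x_{i+1}·y_i), indices taken mod 8.
Cross-terms: -465, -105, -98, -108, -277, -52, -358, -178  ⇒  Σ = -1641
Area = |Σ|/2 = 820.5.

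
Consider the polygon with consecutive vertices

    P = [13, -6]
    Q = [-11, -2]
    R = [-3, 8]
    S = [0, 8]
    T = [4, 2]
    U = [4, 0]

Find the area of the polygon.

137

Σ = (-92) + (-94) + (-24) + (-32) + (-8) + (-24) = -274
Area = |Σ|/2 = 137.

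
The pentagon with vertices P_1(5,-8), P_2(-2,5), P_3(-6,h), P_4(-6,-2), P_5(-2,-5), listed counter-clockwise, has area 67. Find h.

The doubled signed area Σ (x_i y_{i+1} − x_{i+1} y_i) is linear in h.
With h=0 it equals 118; the coefficient of h is 4 (from the two edges through P_3).
So 4·h + 118 = 2·67 = 134 ⇒ h = 4.

4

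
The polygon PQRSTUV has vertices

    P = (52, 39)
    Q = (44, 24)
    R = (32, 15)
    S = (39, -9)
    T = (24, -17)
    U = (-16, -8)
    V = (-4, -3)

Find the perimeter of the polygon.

198

|PQ| = √((-8)² + (-15)²) = √289 = 17
|QR| = √((-12)² + (-9)²) = √225 = 15
|RS| = √((7)² + (-24)²) = √625 = 25
|ST| = √((-15)² + (-8)²) = √289 = 17
|TU| = √((-40)² + (9)²) = √1681 = 41
|UV| = √((12)² + (5)²) = √169 = 13
|VP| = √((56)² + (42)²) = √4900 = 70
Perimeter = 17 + 15 + 25 + 17 + 41 + 13 + 70 = 198.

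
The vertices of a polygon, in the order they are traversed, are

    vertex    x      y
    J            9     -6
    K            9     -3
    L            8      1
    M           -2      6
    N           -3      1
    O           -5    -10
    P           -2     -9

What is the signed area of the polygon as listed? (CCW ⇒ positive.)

139.5

Apply the shoelace formula: 2A = Σ (x_i·y_{i+1} − x_{i+1}·y_i), indices taken mod 7.
J→K: (9)(-3) − (9)(-6) = 27
K→L: (9)(1) − (8)(-3) = 33
L→M: (8)(6) − (-2)(1) = 50
M→N: (-2)(1) − (-3)(6) = 16
N→O: (-3)(-10) − (-5)(1) = 35
O→P: (-5)(-9) − (-2)(-10) = 25
P→J: (-2)(-6) − (9)(-9) = 93
Σ = 279
Signed area = Σ/2 = 139.5 (positive ⇒ counter-clockwise traversal).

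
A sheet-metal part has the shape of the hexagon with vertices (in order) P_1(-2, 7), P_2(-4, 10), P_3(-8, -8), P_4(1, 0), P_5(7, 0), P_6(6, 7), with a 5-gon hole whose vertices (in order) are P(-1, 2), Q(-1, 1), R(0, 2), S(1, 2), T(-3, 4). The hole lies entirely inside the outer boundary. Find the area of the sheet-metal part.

114

Outer boundary:
Apply Gauss's area formula: 2A = Σ (x_i·y_{i+1} − x_{i+1}·y_i), indices taken mod 6.
Cross-terms: 8, 112, 8, 0, 49, 56  ⇒  Σ = 233
Area = |Σ|/2 = 116.5.
Hole:
Apply Gauss's area formula: 2A = Σ (x_i·y_{i+1} − x_{i+1}·y_i), indices taken mod 5.
P→Q: (-1)(1) − (-1)(2) = 1
Q→R: (-1)(2) − (0)(1) = -2
R→S: (0)(2) − (1)(2) = -2
S→T: (1)(4) − (-3)(2) = 10
T→P: (-3)(2) − (-1)(4) = -2
Σ = 5
Area = |Σ|/2 = 2.5.
Net area = 116.5 − 2.5 = 114.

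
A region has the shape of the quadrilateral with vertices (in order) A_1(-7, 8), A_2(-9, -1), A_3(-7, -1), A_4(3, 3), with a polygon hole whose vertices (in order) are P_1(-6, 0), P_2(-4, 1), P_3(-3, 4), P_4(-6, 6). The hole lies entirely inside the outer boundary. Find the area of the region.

42.5

Outer boundary:
Apply the surveyor's formula: 2A = Σ (x_i·y_{i+1} − x_{i+1}·y_i), indices taken mod 4.
A_1→A_2: (-7)(-1) − (-9)(8) = 79
A_2→A_3: (-9)(-1) − (-7)(-1) = 2
A_3→A_4: (-7)(3) − (3)(-1) = -18
A_4→A_1: (3)(8) − (-7)(3) = 45
Σ = 108
Area = |Σ|/2 = 54.
Hole:
Apply the shoelace (surveyor's) formula: 2A = Σ (x_i·y_{i+1} − x_{i+1}·y_i), indices taken mod 4.
Cross-terms: -6, -13, 6, 36  ⇒  Σ = 23
Area = |Σ|/2 = 11.5.
Net area = 54 − 11.5 = 42.5.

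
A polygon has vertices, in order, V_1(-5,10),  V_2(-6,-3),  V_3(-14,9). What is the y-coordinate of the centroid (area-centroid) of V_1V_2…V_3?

Apply the shoelace (surveyor's) formula. First the cross-terms c_i = x_i·y_{i+1} − x_{i+1}·y_i:
  75, -96, -95  ⇒  2A = -116, A = -58.
Then Σ (y_i + y_{i+1})·c_i = -1856, so ȳ = -1856 / (6·(-58)) = 16/3.

16/3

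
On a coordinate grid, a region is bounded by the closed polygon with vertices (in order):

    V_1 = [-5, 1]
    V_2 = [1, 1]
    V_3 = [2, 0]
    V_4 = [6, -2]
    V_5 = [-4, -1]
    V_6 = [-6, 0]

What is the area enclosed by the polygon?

19

Apply the shoelace formula: 2A = Σ (x_i·y_{i+1} − x_{i+1}·y_i), indices taken mod 6.
Cross-terms: -6, -2, -4, -14, -6, -6  ⇒  Σ = -38
Area = |Σ|/2 = 19.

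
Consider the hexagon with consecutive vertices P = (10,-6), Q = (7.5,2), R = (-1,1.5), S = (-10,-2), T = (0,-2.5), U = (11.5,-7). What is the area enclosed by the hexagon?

Apply the shoelace (surveyor's) formula: 2A = Σ (x_i·y_{i+1} − x_{i+1}·y_i), indices taken mod 6.
Σ = (65) + (13.25) + (17) + (25) + (28.75) + (1) = 150
Area = |Σ|/2 = 75.

75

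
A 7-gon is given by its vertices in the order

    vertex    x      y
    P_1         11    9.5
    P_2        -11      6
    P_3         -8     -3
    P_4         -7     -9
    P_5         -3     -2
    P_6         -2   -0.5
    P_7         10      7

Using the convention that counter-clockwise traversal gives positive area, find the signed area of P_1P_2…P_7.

148

Apply the shoelace (surveyor's) formula: 2A = Σ (x_i·y_{i+1} − x_{i+1}·y_i), indices taken mod 7.
Σ = (170.5) + (81) + (51) + (-13) + (-2.5) + (-9) + (18) = 296
Signed area = Σ/2 = 148 (positive ⇒ counter-clockwise traversal).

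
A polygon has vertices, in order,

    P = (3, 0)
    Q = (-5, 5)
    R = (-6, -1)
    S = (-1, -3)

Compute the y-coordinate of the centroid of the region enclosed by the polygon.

Apply Gauss's area formula. First the cross-terms c_i = x_i·y_{i+1} − x_{i+1}·y_i:
  15, 35, 17, 9  ⇒  2A = 76, A = 38.
Then Σ (y_i + y_{i+1})·c_i = 120, so ȳ = 120 / (6·38) = 10/19.

10/19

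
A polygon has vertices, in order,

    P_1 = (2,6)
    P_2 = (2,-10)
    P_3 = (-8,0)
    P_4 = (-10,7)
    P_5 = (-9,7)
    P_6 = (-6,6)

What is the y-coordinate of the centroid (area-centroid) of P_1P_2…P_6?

98/235

Apply Gauss's area formula. First the cross-terms c_i = x_i·y_{i+1} − x_{i+1}·y_i:
  -32, -80, -56, -7, -12, -48  ⇒  2A = -235, A = -117.5.
Then Σ (y_i + y_{i+1})·c_i = -294, so ȳ = -294 / (6·(-117.5)) = 98/235.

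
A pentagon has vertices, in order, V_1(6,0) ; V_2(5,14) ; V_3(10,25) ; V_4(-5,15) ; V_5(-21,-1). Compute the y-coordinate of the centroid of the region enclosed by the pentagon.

Apply the surveyor's formula. First the cross-terms c_i = x_i·y_{i+1} − x_{i+1}·y_i:
  84, -15, 275, 320, 6  ⇒  2A = 670, A = 335.
Then Σ (y_i + y_{i+1})·c_i = 16065, so ȳ = 16065 / (6·335) = 1071/134.

1071/134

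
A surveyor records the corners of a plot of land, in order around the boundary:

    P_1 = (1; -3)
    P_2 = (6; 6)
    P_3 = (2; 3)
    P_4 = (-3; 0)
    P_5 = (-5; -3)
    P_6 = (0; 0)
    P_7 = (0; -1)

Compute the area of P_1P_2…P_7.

24.5

Apply Gauss's area formula: 2A = Σ (x_i·y_{i+1} − x_{i+1}·y_i), indices taken mod 7.
P_1→P_2: (1)(6) − (6)(-3) = 24
P_2→P_3: (6)(3) − (2)(6) = 6
P_3→P_4: (2)(0) − (-3)(3) = 9
P_4→P_5: (-3)(-3) − (-5)(0) = 9
P_5→P_6: (-5)(0) − (0)(-3) = 0
P_6→P_7: (0)(-1) − (0)(0) = 0
P_7→P_1: (0)(-3) − (1)(-1) = 1
Σ = 49
Area = |Σ|/2 = 24.5.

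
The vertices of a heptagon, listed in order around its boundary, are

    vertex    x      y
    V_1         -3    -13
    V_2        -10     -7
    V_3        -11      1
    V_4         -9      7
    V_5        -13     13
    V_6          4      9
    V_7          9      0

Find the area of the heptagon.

328.5

Apply the shoelace formula: 2A = Σ (x_i·y_{i+1} − x_{i+1}·y_i), indices taken mod 7.
V_1→V_2: (-3)(-7) − (-10)(-13) = -109
V_2→V_3: (-10)(1) − (-11)(-7) = -87
V_3→V_4: (-11)(7) − (-9)(1) = -68
V_4→V_5: (-9)(13) − (-13)(7) = -26
V_5→V_6: (-13)(9) − (4)(13) = -169
V_6→V_7: (4)(0) − (9)(9) = -81
V_7→V_1: (9)(-13) − (-3)(0) = -117
Σ = -657
Area = |Σ|/2 = 328.5.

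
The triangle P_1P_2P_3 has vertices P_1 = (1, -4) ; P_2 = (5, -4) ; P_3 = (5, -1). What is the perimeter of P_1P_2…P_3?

|P_1P_2| = √((4)² + (0)²) = √16 = 4
|P_2P_3| = √((0)² + (3)²) = √9 = 3
|P_3P_1| = √((-4)² + (-3)²) = √25 = 5
Perimeter = 4 + 3 + 5 = 12.

12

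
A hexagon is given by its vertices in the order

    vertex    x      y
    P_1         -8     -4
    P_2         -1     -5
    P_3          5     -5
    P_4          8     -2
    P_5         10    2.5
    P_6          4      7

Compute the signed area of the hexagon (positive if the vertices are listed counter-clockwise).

Σ = (36) + (30) + (30) + (40) + (60) + (40) = 236
Signed area = Σ/2 = 118 (positive ⇒ counter-clockwise traversal).

118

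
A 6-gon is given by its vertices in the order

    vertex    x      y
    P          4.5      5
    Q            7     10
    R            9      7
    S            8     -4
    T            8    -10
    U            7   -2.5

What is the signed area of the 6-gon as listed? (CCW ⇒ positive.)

-37.375

P→Q: (4.5)(10) − (7)(5) = 10
Q→R: (7)(7) − (9)(10) = -41
R→S: (9)(-4) − (8)(7) = -92
S→T: (8)(-10) − (8)(-4) = -48
T→U: (8)(-2.5) − (7)(-10) = 50
U→P: (7)(5) − (4.5)(-2.5) = 46.25
Σ = -74.75
Signed area = Σ/2 = -37.375 (negative ⇒ clockwise traversal).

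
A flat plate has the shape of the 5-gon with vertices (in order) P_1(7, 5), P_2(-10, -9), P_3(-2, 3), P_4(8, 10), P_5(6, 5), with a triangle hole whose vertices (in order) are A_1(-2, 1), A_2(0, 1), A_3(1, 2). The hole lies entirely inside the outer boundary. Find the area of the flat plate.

64

Outer boundary:
P_1→P_2: (7)(-9) − (-10)(5) = -13
P_2→P_3: (-10)(3) − (-2)(-9) = -48
P_3→P_4: (-2)(10) − (8)(3) = -44
P_4→P_5: (8)(5) − (6)(10) = -20
P_5→P_1: (6)(5) − (7)(5) = -5
Σ = -130
Area = |Σ|/2 = 65.
Hole:
Apply the shoelace formula: 2A = Σ (x_i·y_{i+1} − x_{i+1}·y_i), indices taken mod 3.
Σ = (-2) + (-1) + (5) = 2
Area = |Σ|/2 = 1.
Net area = 65 − 1 = 64.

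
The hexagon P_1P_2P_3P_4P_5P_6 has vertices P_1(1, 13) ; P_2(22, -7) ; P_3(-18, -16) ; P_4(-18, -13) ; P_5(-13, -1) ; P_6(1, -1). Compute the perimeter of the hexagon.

|P_1P_2| = √((21)² + (-20)²) = √841 = 29
|P_2P_3| = √((-40)² + (-9)²) = √1681 = 41
|P_3P_4| = √((0)² + (3)²) = √9 = 3
|P_4P_5| = √((5)² + (12)²) = √169 = 13
|P_5P_6| = √((14)² + (0)²) = √196 = 14
|P_6P_1| = √((0)² + (14)²) = √196 = 14
Perimeter = 29 + 41 + 3 + 13 + 14 + 14 = 114.

114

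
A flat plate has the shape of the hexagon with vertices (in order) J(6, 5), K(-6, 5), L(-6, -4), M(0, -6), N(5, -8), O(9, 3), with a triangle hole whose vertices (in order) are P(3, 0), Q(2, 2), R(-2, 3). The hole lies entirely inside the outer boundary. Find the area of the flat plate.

143.5

Outer boundary:
Apply the shoelace formula: 2A = Σ (x_i·y_{i+1} − x_{i+1}·y_i), indices taken mod 6.
J→K: (6)(5) − (-6)(5) = 60
K→L: (-6)(-4) − (-6)(5) = 54
L→M: (-6)(-6) − (0)(-4) = 36
M→N: (0)(-8) − (5)(-6) = 30
N→O: (5)(3) − (9)(-8) = 87
O→J: (9)(5) − (6)(3) = 27
Σ = 294
Area = |Σ|/2 = 147.
Hole:
Cross-terms: 6, 10, -9  ⇒  Σ = 7
Area = |Σ|/2 = 3.5.
Net area = 147 − 3.5 = 143.5.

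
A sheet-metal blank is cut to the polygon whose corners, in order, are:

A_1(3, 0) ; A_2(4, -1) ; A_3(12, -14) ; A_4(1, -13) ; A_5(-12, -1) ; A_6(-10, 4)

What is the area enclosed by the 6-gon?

Cross-terms: -3, -44, -142, -157, -58, -12  ⇒  Σ = -416
Area = |Σ|/2 = 208.

208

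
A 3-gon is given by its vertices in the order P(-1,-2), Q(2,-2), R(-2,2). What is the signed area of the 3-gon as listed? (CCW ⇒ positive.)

P→Q: (-1)(-2) − (2)(-2) = 6
Q→R: (2)(2) − (-2)(-2) = 0
R→P: (-2)(-2) − (-1)(2) = 6
Σ = 12
Signed area = Σ/2 = 6 (positive ⇒ counter-clockwise traversal).

6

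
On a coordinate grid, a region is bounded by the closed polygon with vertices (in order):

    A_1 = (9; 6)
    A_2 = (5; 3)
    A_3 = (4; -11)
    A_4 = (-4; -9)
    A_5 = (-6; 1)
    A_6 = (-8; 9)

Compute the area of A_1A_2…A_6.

Σ = (-3) + (-67) + (-80) + (-58) + (-46) + (-129) = -383
Area = |Σ|/2 = 191.5.

191.5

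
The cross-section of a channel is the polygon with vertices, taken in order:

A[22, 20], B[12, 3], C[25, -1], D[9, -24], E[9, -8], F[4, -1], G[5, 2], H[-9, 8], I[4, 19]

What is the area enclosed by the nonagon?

Apply Gauss's area formula: 2A = Σ (x_i·y_{i+1} − x_{i+1}·y_i), indices taken mod 9.
Cross-terms: -174, -87, -591, 144, 23, 13, 58, -203, -338  ⇒  Σ = -1155
Area = |Σ|/2 = 577.5.

577.5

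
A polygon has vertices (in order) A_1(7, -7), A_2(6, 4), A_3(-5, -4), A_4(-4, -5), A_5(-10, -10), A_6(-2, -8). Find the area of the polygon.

A_1→A_2: (7)(4) − (6)(-7) = 70
A_2→A_3: (6)(-4) − (-5)(4) = -4
A_3→A_4: (-5)(-5) − (-4)(-4) = 9
A_4→A_5: (-4)(-10) − (-10)(-5) = -10
A_5→A_6: (-10)(-8) − (-2)(-10) = 60
A_6→A_1: (-2)(-7) − (7)(-8) = 70
Σ = 195
Area = |Σ|/2 = 97.5.

97.5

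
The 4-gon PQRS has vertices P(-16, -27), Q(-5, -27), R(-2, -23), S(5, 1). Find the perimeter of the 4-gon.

|PQ| = √((11)² + (0)²) = √121 = 11
|QR| = √((3)² + (4)²) = √25 = 5
|RS| = √((7)² + (24)²) = √625 = 25
|SP| = √((-21)² + (-28)²) = √1225 = 35
Perimeter = 11 + 5 + 25 + 35 = 76.

76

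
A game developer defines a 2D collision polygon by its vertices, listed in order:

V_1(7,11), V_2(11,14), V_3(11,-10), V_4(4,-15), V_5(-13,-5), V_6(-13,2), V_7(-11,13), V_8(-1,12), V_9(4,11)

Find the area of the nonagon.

Σ = (-23) + (-264) + (-125) + (-215) + (-91) + (-147) + (-119) + (-59) + (-33) = -1076
Area = |Σ|/2 = 538.

538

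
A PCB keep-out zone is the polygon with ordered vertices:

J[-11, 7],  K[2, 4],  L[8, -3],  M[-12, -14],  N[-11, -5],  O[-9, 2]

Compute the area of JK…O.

223

Apply Gauss's area formula: 2A = Σ (x_i·y_{i+1} − x_{i+1}·y_i), indices taken mod 6.
J→K: (-11)(4) − (2)(7) = -58
K→L: (2)(-3) − (8)(4) = -38
L→M: (8)(-14) − (-12)(-3) = -148
M→N: (-12)(-5) − (-11)(-14) = -94
N→O: (-11)(2) − (-9)(-5) = -67
O→J: (-9)(7) − (-11)(2) = -41
Σ = -446
Area = |Σ|/2 = 223.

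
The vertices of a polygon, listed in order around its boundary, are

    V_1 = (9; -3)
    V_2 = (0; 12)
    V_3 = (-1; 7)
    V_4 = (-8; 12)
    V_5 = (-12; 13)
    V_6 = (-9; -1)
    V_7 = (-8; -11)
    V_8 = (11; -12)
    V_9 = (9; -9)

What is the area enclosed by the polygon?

V_1→V_2: (9)(12) − (0)(-3) = 108
V_2→V_3: (0)(7) − (-1)(12) = 12
V_3→V_4: (-1)(12) − (-8)(7) = 44
V_4→V_5: (-8)(13) − (-12)(12) = 40
V_5→V_6: (-12)(-1) − (-9)(13) = 129
V_6→V_7: (-9)(-11) − (-8)(-1) = 91
V_7→V_8: (-8)(-12) − (11)(-11) = 217
V_8→V_9: (11)(-9) − (9)(-12) = 9
V_9→V_1: (9)(-3) − (9)(-9) = 54
Σ = 704
Area = |Σ|/2 = 352.

352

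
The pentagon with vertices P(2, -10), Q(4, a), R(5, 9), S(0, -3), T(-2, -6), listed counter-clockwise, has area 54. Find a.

-7

Write out the shoelace sum; only the two edges meeting at Q involve a:
2·Area = [(2·a − 4·(-10)) + (4·9 − 5·a)] + 11
       = -3·a + 87 = 108
⇒ a = -7.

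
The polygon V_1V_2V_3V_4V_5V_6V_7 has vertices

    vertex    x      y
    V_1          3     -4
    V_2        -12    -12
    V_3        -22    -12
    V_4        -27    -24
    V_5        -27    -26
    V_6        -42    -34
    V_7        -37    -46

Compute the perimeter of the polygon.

130

|V_1V_2| = √((-15)² + (-8)²) = √289 = 17
|V_2V_3| = √((-10)² + (0)²) = √100 = 10
|V_3V_4| = √((-5)² + (-12)²) = √169 = 13
|V_4V_5| = √((0)² + (-2)²) = √4 = 2
|V_5V_6| = √((-15)² + (-8)²) = √289 = 17
|V_6V_7| = √((5)² + (-12)²) = √169 = 13
|V_7V_1| = √((40)² + (42)²) = √3364 = 58
Perimeter = 17 + 10 + 13 + 2 + 17 + 13 + 58 = 130.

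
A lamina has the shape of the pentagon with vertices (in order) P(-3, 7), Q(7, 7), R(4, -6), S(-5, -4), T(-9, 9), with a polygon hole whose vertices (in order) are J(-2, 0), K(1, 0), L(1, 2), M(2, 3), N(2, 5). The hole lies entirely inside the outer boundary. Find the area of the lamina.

144

Outer boundary:
Σ = (-70) + (-70) + (-46) + (-81) + (-36) = -303
Area = |Σ|/2 = 151.5.
Hole:
J→K: (-2)(0) − (1)(0) = 0
K→L: (1)(2) − (1)(0) = 2
L→M: (1)(3) − (2)(2) = -1
M→N: (2)(5) − (2)(3) = 4
N→J: (2)(0) − (-2)(5) = 10
Σ = 15
Area = |Σ|/2 = 7.5.
Net area = 151.5 − 7.5 = 144.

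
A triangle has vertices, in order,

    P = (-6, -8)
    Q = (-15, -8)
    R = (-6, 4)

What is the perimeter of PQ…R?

36

|PQ| = √((-9)² + (0)²) = √81 = 9
|QR| = √((9)² + (12)²) = √225 = 15
|RP| = √((0)² + (-12)²) = √144 = 12
Perimeter = 9 + 15 + 12 = 36.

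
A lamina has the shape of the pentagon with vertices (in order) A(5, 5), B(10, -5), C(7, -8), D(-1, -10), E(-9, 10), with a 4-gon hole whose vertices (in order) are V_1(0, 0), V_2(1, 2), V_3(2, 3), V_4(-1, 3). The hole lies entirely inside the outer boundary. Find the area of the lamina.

Outer boundary:
Cross-terms: -75, -45, -78, -100, -95  ⇒  Σ = -393
Area = |Σ|/2 = 196.5.
Hole:
V_1→V_2: (0)(2) − (1)(0) = 0
V_2→V_3: (1)(3) − (2)(2) = -1
V_3→V_4: (2)(3) − (-1)(3) = 9
V_4→V_1: (-1)(0) − (0)(3) = 0
Σ = 8
Area = |Σ|/2 = 4.
Net area = 196.5 − 4 = 192.5.

192.5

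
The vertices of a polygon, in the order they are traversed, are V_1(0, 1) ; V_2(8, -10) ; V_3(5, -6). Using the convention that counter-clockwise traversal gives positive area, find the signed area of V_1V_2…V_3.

-0.5

Apply Gauss's area formula: 2A = Σ (x_i·y_{i+1} − x_{i+1}·y_i), indices taken mod 3.
Σ = (-8) + (2) + (5) = -1
Signed area = Σ/2 = -0.5 (negative ⇒ clockwise traversal).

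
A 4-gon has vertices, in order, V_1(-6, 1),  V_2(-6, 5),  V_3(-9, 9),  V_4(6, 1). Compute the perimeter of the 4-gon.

|V_1V_2| = √((0)² + (4)²) = √16 = 4
|V_2V_3| = √((-3)² + (4)²) = √25 = 5
|V_3V_4| = √((15)² + (-8)²) = √289 = 17
|V_4V_1| = √((-12)² + (0)²) = √144 = 12
Perimeter = 4 + 5 + 17 + 12 = 38.

38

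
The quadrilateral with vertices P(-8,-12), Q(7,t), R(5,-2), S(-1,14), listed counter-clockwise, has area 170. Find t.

The doubled signed area Σ (x_i y_{i+1} − x_{i+1} y_i) is linear in t.
With t=0 it equals 262; the coefficient of t is -13 (from the two edges through Q).
So -13·t + 262 = 2·170 = 340 ⇒ t = -6.

-6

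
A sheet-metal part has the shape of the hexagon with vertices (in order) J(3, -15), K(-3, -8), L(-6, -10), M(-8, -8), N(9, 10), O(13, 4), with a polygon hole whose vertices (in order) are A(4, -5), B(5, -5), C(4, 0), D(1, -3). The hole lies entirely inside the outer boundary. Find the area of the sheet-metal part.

Outer boundary:
J→K: (3)(-8) − (-3)(-15) = -69
K→L: (-3)(-10) − (-6)(-8) = -18
L→M: (-6)(-8) − (-8)(-10) = -32
M→N: (-8)(10) − (9)(-8) = -8
N→O: (9)(4) − (13)(10) = -94
O→J: (13)(-15) − (3)(4) = -207
Σ = -428
Area = |Σ|/2 = 214.
Hole:
Apply the shoelace (surveyor's) formula: 2A = Σ (x_i·y_{i+1} − x_{i+1}·y_i), indices taken mod 4.
Σ = (5) + (20) + (-12) + (7) = 20
Area = |Σ|/2 = 10.
Net area = 214 − 10 = 204.

204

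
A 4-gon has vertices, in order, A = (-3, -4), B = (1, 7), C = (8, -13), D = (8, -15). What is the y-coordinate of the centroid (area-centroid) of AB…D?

-758/179

Apply Gauss's area formula. First the cross-terms c_i = x_i·y_{i+1} − x_{i+1}·y_i:
  -17, -69, -16, -77  ⇒  2A = -179, A = -89.5.
Then Σ (y_i + y_{i+1})·c_i = 2274, so ȳ = 2274 / (6·(-89.5)) = -758/179.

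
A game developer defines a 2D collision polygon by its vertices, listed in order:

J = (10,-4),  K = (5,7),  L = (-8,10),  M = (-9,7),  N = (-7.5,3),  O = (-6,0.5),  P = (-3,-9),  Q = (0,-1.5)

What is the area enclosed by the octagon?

Σ = (90) + (106) + (34) + (25.5) + (14.25) + (55.5) + (4.5) + (15) = 344.75
Area = |Σ|/2 = 172.375.

172.375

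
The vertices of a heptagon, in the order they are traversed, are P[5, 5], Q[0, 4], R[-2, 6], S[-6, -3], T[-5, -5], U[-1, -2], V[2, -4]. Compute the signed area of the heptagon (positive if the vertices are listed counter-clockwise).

64

Cross-terms: 20, 8, 42, 15, 5, 8, 30  ⇒  Σ = 128
Signed area = Σ/2 = 64 (positive ⇒ counter-clockwise traversal).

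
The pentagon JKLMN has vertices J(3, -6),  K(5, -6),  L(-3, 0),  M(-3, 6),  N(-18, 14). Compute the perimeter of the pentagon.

|JK| = √((2)² + (0)²) = √4 = 2
|KL| = √((-8)² + (6)²) = √100 = 10
|LM| = √((0)² + (6)²) = √36 = 6
|MN| = √((-15)² + (8)²) = √289 = 17
|NJ| = √((21)² + (-20)²) = √841 = 29
Perimeter = 2 + 10 + 6 + 17 + 29 = 64.

64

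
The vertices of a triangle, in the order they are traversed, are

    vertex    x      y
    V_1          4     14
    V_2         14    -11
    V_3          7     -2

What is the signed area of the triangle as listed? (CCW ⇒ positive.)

-42.5

Apply the shoelace formula: 2A = Σ (x_i·y_{i+1} − x_{i+1}·y_i), indices taken mod 3.
Σ = (-240) + (49) + (106) = -85
Signed area = Σ/2 = -42.5 (negative ⇒ clockwise traversal).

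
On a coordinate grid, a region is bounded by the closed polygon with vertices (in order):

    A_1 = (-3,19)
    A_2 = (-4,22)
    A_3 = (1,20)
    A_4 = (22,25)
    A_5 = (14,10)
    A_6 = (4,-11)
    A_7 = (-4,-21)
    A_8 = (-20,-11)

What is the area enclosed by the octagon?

Cross-terms: 10, -102, -415, -130, -194, -128, -376, -413  ⇒  Σ = -1748
Area = |Σ|/2 = 874.

874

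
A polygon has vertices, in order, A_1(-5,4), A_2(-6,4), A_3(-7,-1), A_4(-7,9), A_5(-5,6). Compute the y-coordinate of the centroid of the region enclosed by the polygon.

Apply the shoelace (surveyor's) formula. First the cross-terms c_i = x_i·y_{i+1} − x_{i+1}·y_i:
  4, 34, -70, 3, 10  ⇒  2A = -19, A = -9.5.
Then Σ (y_i + y_{i+1})·c_i = -281, so ȳ = -281 / (6·(-9.5)) = 281/57.

281/57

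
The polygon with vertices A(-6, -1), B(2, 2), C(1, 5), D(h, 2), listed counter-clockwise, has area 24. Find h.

Write out the shoelace sum; only the two edges meeting at D involve h:
2·Area = [(1·2 − h·5) + (h·(-1) − (-6)·2)] + -2
       = -6·h + 12 = 48
⇒ h = -6.

-6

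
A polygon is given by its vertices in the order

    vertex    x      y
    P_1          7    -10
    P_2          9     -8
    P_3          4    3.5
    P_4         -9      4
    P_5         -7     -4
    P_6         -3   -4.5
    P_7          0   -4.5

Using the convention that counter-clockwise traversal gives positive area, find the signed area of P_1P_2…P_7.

136.75

Apply the shoelace (surveyor's) formula: 2A = Σ (x_i·y_{i+1} − x_{i+1}·y_i), indices taken mod 7.
Cross-terms: 34, 63.5, 47.5, 64, 19.5, 13.5, 31.5  ⇒  Σ = 273.5
Signed area = Σ/2 = 136.75 (positive ⇒ counter-clockwise traversal).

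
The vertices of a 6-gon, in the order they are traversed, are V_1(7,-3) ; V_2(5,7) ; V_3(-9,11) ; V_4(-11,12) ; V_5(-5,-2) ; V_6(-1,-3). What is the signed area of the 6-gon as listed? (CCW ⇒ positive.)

V_1→V_2: (7)(7) − (5)(-3) = 64
V_2→V_3: (5)(11) − (-9)(7) = 118
V_3→V_4: (-9)(12) − (-11)(11) = 13
V_4→V_5: (-11)(-2) − (-5)(12) = 82
V_5→V_6: (-5)(-3) − (-1)(-2) = 13
V_6→V_1: (-1)(-3) − (7)(-3) = 24
Σ = 314
Signed area = Σ/2 = 157 (positive ⇒ counter-clockwise traversal).

157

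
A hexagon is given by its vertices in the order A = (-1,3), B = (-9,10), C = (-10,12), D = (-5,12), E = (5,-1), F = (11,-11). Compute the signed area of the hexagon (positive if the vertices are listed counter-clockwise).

-64

Apply the shoelace (surveyor's) formula: 2A = Σ (x_i·y_{i+1} − x_{i+1}·y_i), indices taken mod 6.
A→B: (-1)(10) − (-9)(3) = 17
B→C: (-9)(12) − (-10)(10) = -8
C→D: (-10)(12) − (-5)(12) = -60
D→E: (-5)(-1) − (5)(12) = -55
E→F: (5)(-11) − (11)(-1) = -44
F→A: (11)(3) − (-1)(-11) = 22
Σ = -128
Signed area = Σ/2 = -64 (negative ⇒ clockwise traversal).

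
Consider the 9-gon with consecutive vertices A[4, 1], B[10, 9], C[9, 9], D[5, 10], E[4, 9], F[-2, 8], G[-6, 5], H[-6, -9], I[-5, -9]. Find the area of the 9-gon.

Apply the surveyor's formula: 2A = Σ (x_i·y_{i+1} − x_{i+1}·y_i), indices taken mod 9.
A→B: (4)(9) − (10)(1) = 26
B→C: (10)(9) − (9)(9) = 9
C→D: (9)(10) − (5)(9) = 45
D→E: (5)(9) − (4)(10) = 5
E→F: (4)(8) − (-2)(9) = 50
F→G: (-2)(5) − (-6)(8) = 38
G→H: (-6)(-9) − (-6)(5) = 84
H→I: (-6)(-9) − (-5)(-9) = 9
I→A: (-5)(1) − (4)(-9) = 31
Σ = 297
Area = |Σ|/2 = 148.5.

148.5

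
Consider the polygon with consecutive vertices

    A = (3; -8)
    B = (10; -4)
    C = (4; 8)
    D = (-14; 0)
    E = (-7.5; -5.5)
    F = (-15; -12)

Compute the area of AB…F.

Apply the shoelace formula: 2A = Σ (x_i·y_{i+1} − x_{i+1}·y_i), indices taken mod 6.
A→B: (3)(-4) − (10)(-8) = 68
B→C: (10)(8) − (4)(-4) = 96
C→D: (4)(0) − (-14)(8) = 112
D→E: (-14)(-5.5) − (-7.5)(0) = 77
E→F: (-7.5)(-12) − (-15)(-5.5) = 7.5
F→A: (-15)(-8) − (3)(-12) = 156
Σ = 516.5
Area = |Σ|/2 = 258.25.

258.25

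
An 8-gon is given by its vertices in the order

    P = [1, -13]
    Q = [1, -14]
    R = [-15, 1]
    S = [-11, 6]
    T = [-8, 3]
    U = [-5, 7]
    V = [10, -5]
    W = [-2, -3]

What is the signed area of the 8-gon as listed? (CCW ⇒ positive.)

Apply the surveyor's formula: 2A = Σ (x_i·y_{i+1} − x_{i+1}·y_i), indices taken mod 8.
Cross-terms: -1, -209, -79, 15, -41, -45, -40, 29  ⇒  Σ = -371
Signed area = Σ/2 = -185.5 (negative ⇒ clockwise traversal).

-185.5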